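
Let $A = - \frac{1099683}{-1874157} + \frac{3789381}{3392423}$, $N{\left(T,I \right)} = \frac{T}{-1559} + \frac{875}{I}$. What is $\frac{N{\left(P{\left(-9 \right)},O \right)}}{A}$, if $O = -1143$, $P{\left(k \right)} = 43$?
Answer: $- \frac{1497583640694057269}{3217134253040920377} \approx -0.4655$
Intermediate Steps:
$N{\left(T,I \right)} = \frac{875}{I} - \frac{T}{1559}$ ($N{\left(T,I \right)} = T \left(- \frac{1}{1559}\right) + \frac{875}{I} = - \frac{T}{1559} + \frac{875}{I} = \frac{875}{I} - \frac{T}{1559}$)
$A = \frac{3610828276242}{2119311104137}$ ($A = \left(-1099683\right) \left(- \frac{1}{1874157}\right) + 3789381 \cdot \frac{1}{3392423} = \frac{366561}{624719} + \frac{3789381}{3392423} = \frac{3610828276242}{2119311104137} \approx 1.7038$)
$\frac{N{\left(P{\left(-9 \right)},O \right)}}{A} = \frac{\frac{875}{-1143} - \frac{43}{1559}}{\frac{3610828276242}{2119311104137}} = \left(875 \left(- \frac{1}{1143}\right) - \frac{43}{1559}\right) \frac{2119311104137}{3610828276242} = \left(- \frac{875}{1143} - \frac{43}{1559}\right) \frac{2119311104137}{3610828276242} = \left(- \frac{1413274}{1781937}\right) \frac{2119311104137}{3610828276242} = - \frac{1497583640694057269}{3217134253040920377}$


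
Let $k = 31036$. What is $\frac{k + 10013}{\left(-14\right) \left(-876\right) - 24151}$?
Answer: $- \frac{41049}{11887} \approx -3.4533$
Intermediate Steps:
$\frac{k + 10013}{\left(-14\right) \left(-876\right) - 24151} = \frac{31036 + 10013}{\left(-14\right) \left(-876\right) - 24151} = \frac{41049}{12264 - 24151} = \frac{41049}{-11887} = 41049 \left(- \frac{1}{11887}\right) = - \frac{41049}{11887}$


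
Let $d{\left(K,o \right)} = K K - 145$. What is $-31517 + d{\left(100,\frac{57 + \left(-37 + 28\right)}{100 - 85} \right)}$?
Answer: $-21662$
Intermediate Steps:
$d{\left(K,o \right)} = -145 + K^{2}$ ($d{\left(K,o \right)} = K^{2} - 145 = -145 + K^{2}$)
$-31517 + d{\left(100,\frac{57 + \left(-37 + 28\right)}{100 - 85} \right)} = -31517 - \left(145 - 100^{2}\right) = -31517 + \left(-145 + 10000\right) = -31517 + 9855 = -21662$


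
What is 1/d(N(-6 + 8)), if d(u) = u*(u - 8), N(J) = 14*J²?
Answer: 1/2688 ≈ 0.00037202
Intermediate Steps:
d(u) = u*(-8 + u)
1/d(N(-6 + 8)) = 1/((14*(-6 + 8)²)*(-8 + 14*(-6 + 8)²)) = 1/((14*2²)*(-8 + 14*2²)) = 1/((14*4)*(-8 + 14*4)) = 1/(56*(-8 + 56)) = 1/(56*48) = 1/2688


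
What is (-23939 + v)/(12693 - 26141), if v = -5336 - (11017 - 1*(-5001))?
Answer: 45293/13448 ≈ 3.3680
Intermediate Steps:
v = -21354 (v = -5336 - (11017 + 5001) = -5336 - 1*16018 = -5336 - 16018 = -21354)
(-23939 + v)/(12693 - 26141) = (-23939 - 21354)/(12693 - 26141) = -45293/(-13448) = -45293*(-1/13448) = 45293/13448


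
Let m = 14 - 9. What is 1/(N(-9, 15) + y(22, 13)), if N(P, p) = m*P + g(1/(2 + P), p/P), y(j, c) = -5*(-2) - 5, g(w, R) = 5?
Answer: -1/35 ≈ -0.028571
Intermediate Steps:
m = 5
y(j, c) = 5 (y(j, c) = 10 - 5 = 5)
N(P, p) = 5 + 5*P (N(P, p) = 5*P + 5 = 5 + 5*P)
1/(N(-9, 15) + y(22, 13)) = 1/((5 + 5*(-9)) + 5) = 1/((5 - 45) + 5) = 1/(-40 + 5) = 1/(-35) = -1/35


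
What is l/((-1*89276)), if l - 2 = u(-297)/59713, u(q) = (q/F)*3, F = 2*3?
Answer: -238555/10661875576 ≈ -2.2375e-5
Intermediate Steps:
F = 6
u(q) = q/2 (u(q) = (q/6)*3 = q/2)
l = 238555/119426 (l = 2 + ((½)*(-297))/59713 = 2 - 297/2*1/59713 = 2 - 297/119426 = 238555/119426 ≈ 1.9975)
l/((-1*89276)) = 238555/(119426*((-1*89276))) = (238555/119426)/(-89276) = (238555/119426)*(-1/89276) = -238555/10661875576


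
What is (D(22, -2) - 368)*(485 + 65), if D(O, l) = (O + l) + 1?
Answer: -190850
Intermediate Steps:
D(O, l) = 1 + O + l
(D(22, -2) - 368)*(485 + 65) = ((1 + 22 - 2) - 368)*(485 + 65) = (21 - 368)*550 = -347*550 = -190850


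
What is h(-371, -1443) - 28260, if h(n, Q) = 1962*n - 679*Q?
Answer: 223635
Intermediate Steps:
h(n, Q) = -679*Q + 1962*n
h(-371, -1443) - 28260 = (-679*(-1443) + 1962*(-371)) - 28260 = (979797 - 727902) - 28260 = 251895 - 28260 = 223635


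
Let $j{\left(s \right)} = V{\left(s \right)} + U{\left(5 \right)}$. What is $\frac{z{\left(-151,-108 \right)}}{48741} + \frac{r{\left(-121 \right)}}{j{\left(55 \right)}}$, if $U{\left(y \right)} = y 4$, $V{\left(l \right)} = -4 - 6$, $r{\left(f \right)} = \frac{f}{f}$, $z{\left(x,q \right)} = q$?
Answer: $\frac{15887}{162470} \approx 0.097784$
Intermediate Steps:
$r{\left(f \right)} = 1$
$V{\left(l \right)} = -10$ ($V{\left(l \right)} = -4 - 6 = -10$)
$U{\left(y \right)} = 4 y$
$j{\left(s \right)} = 10$ ($j{\left(s \right)} = -10 + 4 \cdot 5 = -10 + 20 = 10$)
$\frac{z{\left(-151,-108 \right)}}{48741} + \frac{r{\left(-121 \right)}}{j{\left(55 \right)}} = - \frac{108}{48741} + 1 \cdot \frac{1}{10} = \left(-108\right) \frac{1}{48741} + 1 \cdot \frac{1}{10} = - \frac{36}{16247} + \frac{1}{10} = \frac{15887}{162470}$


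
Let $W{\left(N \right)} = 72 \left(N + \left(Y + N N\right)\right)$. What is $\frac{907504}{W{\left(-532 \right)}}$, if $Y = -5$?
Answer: $\frac{113438}{2542383} \approx 0.044619$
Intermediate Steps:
$W{\left(N \right)} = -360 + 72 N + 72 N^{2}$ ($W{\left(N \right)} = 72 \left(N + \left(-5 + N N\right)\right) = 72 \left(N + \left(-5 + N^{2}\right)\right) = 72 \left(-5 + N + N^{2}\right) = -360 + 72 N + 72 N^{2}$)
$\frac{907504}{W{\left(-532 \right)}} = \frac{907504}{-360 + 72 \left(-532\right) + 72 \left(-532\right)^{2}} = \frac{907504}{-360 - 38304 + 72 \cdot 283024} = \frac{907504}{-360 - 38304 + 20377728} = \frac{907504}{20339064} = 907504 \cdot \frac{1}{20339064} = \frac{113438}{2542383}$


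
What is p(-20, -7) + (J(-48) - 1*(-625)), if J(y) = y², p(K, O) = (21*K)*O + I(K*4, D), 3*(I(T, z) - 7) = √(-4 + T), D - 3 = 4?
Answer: 5876 + 2*I*√21/3 ≈ 5876.0 + 3.055*I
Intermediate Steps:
D = 7 (D = 3 + 4 = 7)
I(T, z) = 7 + √(-4 + T)/3
p(K, O) = 7 + √(-4 + 4*K)/3 + 21*K*O (p(K, O) = (21*K)*O + (7 + √(-4 + K*4)/3) = 21*K*O + (7 + √(-4 + 4*K)/3) = 7 + √(-4 + 4*K)/3 + 21*K*O)
p(-20, -7) + (J(-48) - 1*(-625)) = (7 + 2*√(-1 - 20)/3 + 21*(-20)*(-7)) + ((-48)² - 1*(-625)) = (7 + 2*√(-21)/3 + 2940) + (2304 + 625) = (7 + 2*(I*√21)/3 + 2940) + 2929 = (7 + 2*I*√21/3 + 2940) + 2929 = (2947 + 2*I*√21/3) + 2929 = 5876 + 2*I*√21/3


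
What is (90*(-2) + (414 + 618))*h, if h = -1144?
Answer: -974688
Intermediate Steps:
(90*(-2) + (414 + 618))*h = (90*(-2) + (414 + 618))*(-1144) = (-180 + 1032)*(-1144) = 852*(-1144) = -974688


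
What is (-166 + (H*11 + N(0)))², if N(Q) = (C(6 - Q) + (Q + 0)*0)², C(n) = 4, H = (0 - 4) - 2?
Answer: 46656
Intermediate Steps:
H = -6 (H = -4 - 2 = -6)
N(Q) = 16 (N(Q) = (4 + (Q + 0)*0)² = (4 + Q*0)² = (4 + 0)² = 4² = 16)
(-166 + (H*11 + N(0)))² = (-166 + (-6*11 + 16))² = (-166 + (-66 + 16))² = (-166 - 50)² = (-216)² = 46656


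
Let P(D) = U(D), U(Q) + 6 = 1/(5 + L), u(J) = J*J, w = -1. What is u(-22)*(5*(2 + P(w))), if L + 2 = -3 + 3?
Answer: -26620/3 ≈ -8873.3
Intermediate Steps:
L = -2 (L = -2 + (-3 + 3) = -2 + 0 = -2)
u(J) = J²
U(Q) = -17/3 (U(Q) = -6 + 1/(5 - 2) = -6 + 1/3 = -6 + ⅓ = -17/3)
P(D) = -17/3
u(-22)*(5*(2 + P(w))) = (-22)²*(5*(2 - 17/3)) = 484*(5*(-11/3)) = 484*(-55/3) = -26620/3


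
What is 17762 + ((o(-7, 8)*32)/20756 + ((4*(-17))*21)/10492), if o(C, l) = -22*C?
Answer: 241755467277/13610747 ≈ 17762.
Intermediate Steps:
17762 + ((o(-7, 8)*32)/20756 + ((4*(-17))*21)/10492) = 17762 + ((-22*(-7)*32)/20756 + ((4*(-17))*21)/10492) = 17762 + ((154*32)*(1/20756) - 68*21*(1/10492)) = 17762 + (4928*(1/20756) - 1428*1/10492) = 17762 + (1232/5189 - 357/2623) = 17762 + 1379063/13610747 = 241755467277/13610747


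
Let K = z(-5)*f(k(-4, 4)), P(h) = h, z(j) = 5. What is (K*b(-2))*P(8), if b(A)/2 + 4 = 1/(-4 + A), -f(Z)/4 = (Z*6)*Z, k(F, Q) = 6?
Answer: 288000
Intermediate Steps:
f(Z) = -24*Z² (f(Z) = -4*Z*6*Z = -4*6*Z*Z = -24*Z²)
b(A) = -8 + 2/(-4 + A)
K = -4320 (K = 5*(-24*6²) = 5*(-24*36) = 5*(-864) = -4320)
(K*b(-2))*P(8) = -8640*(17 - 4*(-2))/(-4 - 2)*8 = -8640*(17 + 8)/(-6)*8 = -8640*(-1)*25/6*8 = -4320*(-25/3)*8 = 36000*8 = 288000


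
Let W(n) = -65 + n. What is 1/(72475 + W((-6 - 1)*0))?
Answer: 1/72410 ≈ 1.3810e-5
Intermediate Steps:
1/(72475 + W((-6 - 1)*0)) = 1/(72475 + (-65 + (-6 - 1)*0)) = 1/(72475 + (-65 - 7*0)) = 1/(72475 + (-65 + 0)) = 1/(72475 - 65) = 1/72410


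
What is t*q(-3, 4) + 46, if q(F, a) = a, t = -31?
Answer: -78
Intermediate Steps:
t*q(-3, 4) + 46 = -31*4 + 46 = -124 + 46 = -78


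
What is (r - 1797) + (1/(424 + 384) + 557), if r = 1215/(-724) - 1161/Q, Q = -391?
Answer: -70832978751/57182968 ≈ -1238.7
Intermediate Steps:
r = 365499/283084 (r = 1215/(-724) - 1161/(-391) = 1215*(-1/724) - 1161*(-1/391) = -1215/724 + 1161/391 = 365499/283084 ≈ 1.2911)
(r - 1797) + (1/(424 + 384) + 557) = (365499/283084 - 1797) + (1/(424 + 384) + 557) = -508336449/283084 + (1/808 + 557) = -508336449/283084 + 450057/808 = -70832978751/57182968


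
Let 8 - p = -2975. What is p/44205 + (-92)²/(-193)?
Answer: -373575401/8531565 ≈ -43.787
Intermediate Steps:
p = 2983 (p = 8 - 1*(-2975) = 8 + 2975 = 2983)
p/44205 + (-92)²/(-193) = 2983/44205 + (-92)²/(-193) = 2983*(1/44205) + 8464*(-1/193) = 2983/44205 - 8464/193 = -373575401/8531565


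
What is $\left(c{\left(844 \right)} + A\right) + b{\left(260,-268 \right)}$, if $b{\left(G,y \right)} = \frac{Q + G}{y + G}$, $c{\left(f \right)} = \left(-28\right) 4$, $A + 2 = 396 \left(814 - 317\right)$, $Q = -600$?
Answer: $\frac{393481}{2} \approx 1.9674 \cdot 10^{5}$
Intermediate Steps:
$A = 196810$ ($A = -2 + 396 \left(814 - 317\right) = -2 + 396 \cdot 497 = -2 + 196812 = 196810$)
$c{\left(f \right)} = -112$
$b{\left(G,y \right)} = \frac{-600 + G}{G + y}$ ($b{\left(G,y \right)} = \frac{-600 + G}{y + G} = \frac{-600 + G}{G + y}$)
$\left(c{\left(844 \right)} + A\right) + b{\left(260,-268 \right)} = \left(-112 + 196810\right) + \frac{-600 + 260}{260 - 268} = 196698 + \frac{1}{-8} \left(-340\right) = 196698 - - \frac{85}{2} = 196698 + \frac{85}{2} = \frac{393481}{2}$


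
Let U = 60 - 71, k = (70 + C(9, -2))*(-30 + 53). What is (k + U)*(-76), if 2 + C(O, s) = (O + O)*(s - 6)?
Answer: 133684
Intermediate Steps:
C(O, s) = -2 + 2*O*(-6 + s) (C(O, s) = -2 + (O + O)*(s - 6) = -2 + (2*O)*(-6 + s) = -2 + 2*O*(-6 + s))
k = -1748 (k = (70 + (-2 - 12*9 + 2*9*(-2)))*(-30 + 53) = (70 + (-2 - 108 - 36))*23 = (70 - 146)*23 = -76*23 = -1748)
U = -11
(k + U)*(-76) = (-1748 - 11)*(-76) = -1759*(-76) = 133684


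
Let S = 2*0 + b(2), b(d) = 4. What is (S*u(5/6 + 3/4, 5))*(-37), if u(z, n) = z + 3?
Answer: -2035/3 ≈ -678.33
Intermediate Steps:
u(z, n) = 3 + z
S = 4 (S = 2*0 + 4 = 0 + 4 = 4)
(S*u(5/6 + 3/4, 5))*(-37) = (4*(3 + (5/6 + 3/4)))*(-37) = (4*(3 + (5*(⅙) + 3*(¼))))*(-37) = (4*(3 + (⅚ + ¾)))*(-37) = (4*(3 + 19/12))*(-37) = (4*(55/12))*(-37) = (55/3)*(-37) = -2035/3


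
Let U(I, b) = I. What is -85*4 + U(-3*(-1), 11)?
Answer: -337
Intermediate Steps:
-85*4 + U(-3*(-1), 11) = -85*4 - 3*(-1) = -340 + 3 = -337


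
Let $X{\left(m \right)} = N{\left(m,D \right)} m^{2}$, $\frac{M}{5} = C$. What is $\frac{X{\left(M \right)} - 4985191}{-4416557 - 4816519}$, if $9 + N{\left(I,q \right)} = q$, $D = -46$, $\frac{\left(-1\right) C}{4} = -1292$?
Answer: $\frac{36728793191}{9233076} \approx 3978.0$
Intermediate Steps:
$C = 5168$ ($C = \left(-4\right) \left(-1292\right) = 5168$)
$M = 25840$ ($M = 5 \cdot 5168 = 25840$)
$N{\left(I,q \right)} = -9 + q$
$X{\left(m \right)} = - 55 m^{2}$ ($X{\left(m \right)} = \left(-9 - 46\right) m^{2} = - 55 m^{2}$)
$\frac{X{\left(M \right)} - 4985191}{-4416557 - 4816519} = \frac{- 55 \cdot 25840^{2} - 4985191}{-4416557 - 4816519} = \frac{\left(-55\right) 667705600 - 4985191}{-9233076} = \left(-36723808000 - 4985191\right) \left(- \frac{1}{9233076}\right) = \left(-36728793191\right) \left(- \frac{1}{9233076}\right) = \frac{36728793191}{9233076}$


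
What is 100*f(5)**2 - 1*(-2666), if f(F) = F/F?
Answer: 2766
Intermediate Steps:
f(F) = 1
100*f(5)**2 - 1*(-2666) = 100*1**2 - 1*(-2666) = 100*1 + 2666 = 100 + 2666 = 2766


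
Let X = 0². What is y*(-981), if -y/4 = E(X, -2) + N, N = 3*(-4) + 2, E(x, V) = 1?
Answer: -35316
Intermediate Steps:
X = 0
N = -10 (N = -12 + 2 = -10)
y = 36 (y = -4*(1 - 10) = -4*(-9) = 36)
y*(-981) = 36*(-981) = -35316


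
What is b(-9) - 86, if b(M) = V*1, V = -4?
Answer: -90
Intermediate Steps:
b(M) = -4 (b(M) = -4*1 = -4)
b(-9) - 86 = -4 - 86 = -90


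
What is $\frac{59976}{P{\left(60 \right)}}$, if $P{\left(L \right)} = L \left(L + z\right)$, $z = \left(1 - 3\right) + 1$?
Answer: $\frac{4998}{295} \approx 16.942$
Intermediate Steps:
$z = -1$ ($z = -2 + 1 = -1$)
$P{\left(L \right)} = L \left(-1 + L\right)$ ($P{\left(L \right)} = L \left(L - 1\right) = L \left(-1 + L\right)$)
$\frac{59976}{P{\left(60 \right)}} = \frac{59976}{60 \left(-1 + 60\right)} = \frac{59976}{60 \cdot 59} = \frac{59976}{3540} = 59976 \cdot \frac{1}{3540} = \frac{4998}{295}$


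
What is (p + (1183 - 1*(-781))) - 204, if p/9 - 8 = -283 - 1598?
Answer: -15097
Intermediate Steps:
p = -16857 (p = 72 + 9*(-283 - 1598) = 72 + 9*(-1881) = 72 - 16929 = -16857)
(p + (1183 - 1*(-781))) - 204 = (-16857 + (1183 - 1*(-781))) - 204 = (-16857 + (1183 + 781)) - 204 = (-16857 + 1964) - 204 = -14893 - 204 = -15097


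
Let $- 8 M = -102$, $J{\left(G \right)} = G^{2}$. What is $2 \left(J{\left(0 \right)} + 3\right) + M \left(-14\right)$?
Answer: $- \frac{345}{2} \approx -172.5$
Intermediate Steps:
$M = \frac{51}{4}$ ($M = \left(- \frac{1}{8}\right) \left(-102\right) = \frac{51}{4} \approx 12.75$)
$2 \left(J{\left(0 \right)} + 3\right) + M \left(-14\right) = 2 \left(0^{2} + 3\right) + \frac{51}{4} \left(-14\right) = 2 \left(0 + 3\right) - \frac{357}{2} = 2 \cdot 3 - \frac{357}{2} = 6 - \frac{357}{2} = - \frac{345}{2}$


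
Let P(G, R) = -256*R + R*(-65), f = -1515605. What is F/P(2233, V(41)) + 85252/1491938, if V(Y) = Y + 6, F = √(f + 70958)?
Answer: 42626/745969 - I*√1444647/15087 ≈ 0.057142 - 0.079667*I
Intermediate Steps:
F = I*√1444647 (F = √(-1515605 + 70958) = √(-1444647) = I*√1444647 ≈ 1201.9*I)
V(Y) = 6 + Y
P(G, R) = -321*R (P(G, R) = -256*R - 65*R = -321*R)
F/P(2233, V(41)) + 85252/1491938 = (I*√1444647)/((-321*(6 + 41))) + 85252/1491938 = (I*√1444647)/((-321*47)) + 85252*(1/1491938) = (I*√1444647)/(-15087) + 42626/745969 = (I*√1444647)*(-1/15087) + 42626/745969 = -I*√1444647/15087 + 42626/745969 = 42626/745969 - I*√1444647/15087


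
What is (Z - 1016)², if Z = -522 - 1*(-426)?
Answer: 1236544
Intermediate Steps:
Z = -96 (Z = -522 + 426 = -96)
(Z - 1016)² = (-96 - 1016)² = (-1112)² = 1236544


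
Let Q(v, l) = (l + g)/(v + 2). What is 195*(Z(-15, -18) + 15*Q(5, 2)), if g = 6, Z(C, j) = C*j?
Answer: 391950/7 ≈ 55993.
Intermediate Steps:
Q(v, l) = (6 + l)/(2 + v) (Q(v, l) = (l + 6)/(v + 2) = (6 + l)/(2 + v))
195*(Z(-15, -18) + 15*Q(5, 2)) = 195*(-15*(-18) + 15*((6 + 2)/(2 + 5))) = 195*(270 + 15*(8/7)) = 195*(270 + 120/7) = 195*(2010/7) = 391950/7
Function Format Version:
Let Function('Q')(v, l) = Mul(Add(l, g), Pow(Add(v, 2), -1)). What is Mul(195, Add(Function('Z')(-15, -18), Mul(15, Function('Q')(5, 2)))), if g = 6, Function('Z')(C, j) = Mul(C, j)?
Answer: Rational(391950, 7) ≈ 55993.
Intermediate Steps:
Function('Q')(v, l) = Mul(Pow(Add(2, v), -1), Add(6, l)) (Function('Q')(v, l) = Mul(Add(l, 6), Pow(Add(v, 2), -1)) = Mul(Add(6, l), Pow(Add(2, v), -1)) = Mul(Pow(Add(2, v), -1), Add(6, l)))
Mul(195, Add(Function('Z')(-15, -18), Mul(15, Function('Q')(5, 2)))) = Mul(195, Add(Mul(-15, -18), Mul(15, Mul(Pow(Add(2, 5), -1), Add(6, 2))))) = Mul(195, Add(270, Mul(15, Mul(Pow(7, -1), 8)))) = Mul(195, Add(270, Mul(15, Mul(Rational(1, 7), 8)))) = Mul(195, Add(270, Mul(15, Rational(8, 7)))) = Mul(195, Add(270, Rational(120, 7))) = Mul(195, Rational(2010, 7)) = Rational(391950, 7)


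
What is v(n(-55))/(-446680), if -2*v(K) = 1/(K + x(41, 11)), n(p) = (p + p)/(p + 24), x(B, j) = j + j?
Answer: 31/707541120 ≈ 4.3814e-8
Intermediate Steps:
x(B, j) = 2*j
n(p) = 2*p/(24 + p) (n(p) = (2*p)/(24 + p) = 2*p/(24 + p))
v(K) = -1/(2*(22 + K)) (v(K) = -1/(2*(K + 2*11)) = -1/(2*(K + 22)) = -1/(2*(22 + K)))
v(n(-55))/(-446680) = -1/(44 + 2*(2*(-55)/(24 - 55)))/(-446680) = -1/(44 + 2*(2*(-55)/(-31)))*(-1/446680) = -1/(44 + 2*(2*(-55)*(-1/31)))*(-1/446680) = -1/(44 + 2*(110/31))*(-1/446680) = -1/(44 + 220/31)*(-1/446680) = -1/1584/31*(-1/446680) = -1*31/1584*(-1/446680) = -31/1584*(-1/446680) = 31/707541120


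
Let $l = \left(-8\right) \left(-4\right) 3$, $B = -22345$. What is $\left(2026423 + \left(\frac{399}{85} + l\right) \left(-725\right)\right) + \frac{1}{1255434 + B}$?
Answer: $\frac{40948587212121}{20962513} \approx 1.9534 \cdot 10^{6}$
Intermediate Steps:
$l = 96$ ($l = 32 \cdot 3 = 96$)
$\left(2026423 + \left(\frac{399}{85} + l\right) \left(-725\right)\right) + \frac{1}{1255434 + B} = \left(2026423 + \left(\frac{399}{85} + 96\right) \left(-725\right)\right) + \frac{1}{1255434 - 22345} = \left(2026423 + \left(399 \cdot \frac{1}{85} + 96\right) \left(-725\right)\right) + \frac{1}{1233089} = \left(2026423 + \left(\frac{399}{85} + 96\right) \left(-725\right)\right) + \frac{1}{1233089} = \left(2026423 + \frac{8559}{85} \left(-725\right)\right) + \frac{1}{1233089} = \left(2026423 - \frac{1241055}{17}\right) + \frac{1}{1233089} = \frac{33208136}{17} + \frac{1}{1233089} = \frac{40948587212121}{20962513}$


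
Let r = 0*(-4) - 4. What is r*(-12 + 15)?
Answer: -12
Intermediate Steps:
r = -4 (r = 0 - 4 = -4)
r*(-12 + 15) = -4*(-12 + 15) = -4*3 = -12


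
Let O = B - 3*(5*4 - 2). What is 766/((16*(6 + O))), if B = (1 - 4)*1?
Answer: -383/408 ≈ -0.93873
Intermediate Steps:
B = -3 (B = -3*1 = -3)
O = -57 (O = -3 - 3*(5*4 - 2) = -3 - 3*(20 - 2) = -3 - 3*18 = -3 - 54 = -57)
766/((16*(6 + O))) = 766/((16*(6 - 57))) = 766/((16*(-51))) = 766/(-816) = 766*(-1/816) = -383/408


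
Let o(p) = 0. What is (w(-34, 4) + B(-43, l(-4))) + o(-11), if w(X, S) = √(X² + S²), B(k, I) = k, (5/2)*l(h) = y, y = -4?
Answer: -43 + 2*√293 ≈ -8.7655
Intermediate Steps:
l(h) = -8/5 (l(h) = (⅖)*(-4) = -8/5)
w(X, S) = √(S² + X²)
(w(-34, 4) + B(-43, l(-4))) + o(-11) = (√(4² + (-34)²) - 43) + 0 = (√(16 + 1156) - 43) + 0 = (√1172 - 43) + 0 = (2*√293 - 43) + 0 = (-43 + 2*√293) + 0 = -43 + 2*√293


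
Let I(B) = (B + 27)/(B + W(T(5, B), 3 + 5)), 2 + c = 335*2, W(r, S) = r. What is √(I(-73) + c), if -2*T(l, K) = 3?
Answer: 2*√3710994/149 ≈ 25.858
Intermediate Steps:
T(l, K) = -3/2 (T(l, K) = -½*3 = -3/2)
c = 668 (c = -2 + 335*2 = -2 + 670 = 668)
I(B) = (27 + B)/(-3/2 + B) (I(B) = (B + 27)/(B - 3/2) = (27 + B)/(-3/2 + B))
√(I(-73) + c) = √(2*(27 - 73)/(-3 + 2*(-73)) + 668) = √(2*(-46)/(-3 - 146) + 668) = √(2*(-46)/(-149) + 668) = √(2*(-1/149)*(-46) + 668) = √(92/149 + 668) = √(99624/149) = 2*√3710994/149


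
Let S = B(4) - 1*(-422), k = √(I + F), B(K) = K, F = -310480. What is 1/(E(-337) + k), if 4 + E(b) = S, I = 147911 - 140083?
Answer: 211/240368 - 3*I*√8407/240368 ≈ 0.00087782 - 0.0011444*I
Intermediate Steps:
I = 7828
k = 6*I*√8407 (k = √(7828 - 310480) = √(-302652) = 6*I*√8407 ≈ 550.14*I)
S = 426 (S = 4 - 1*(-422) = 4 + 422 = 426)
E(b) = 422 (E(b) = -4 + 426 = 422)
1/(E(-337) + k) = 1/(422 + 6*I*√8407)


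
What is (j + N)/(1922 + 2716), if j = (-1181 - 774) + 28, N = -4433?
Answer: -1060/773 ≈ -1.3713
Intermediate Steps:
j = -1927 (j = -1955 + 28 = -1927)
(j + N)/(1922 + 2716) = (-1927 - 4433)/(1922 + 2716) = -6360/4638 = -6360*1/4638 = -1060/773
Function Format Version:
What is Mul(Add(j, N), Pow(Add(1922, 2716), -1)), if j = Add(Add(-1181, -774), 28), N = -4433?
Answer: Rational(-1060, 773) ≈ -1.3713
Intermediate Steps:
j = -1927 (j = Add(-1955, 28) = -1927)
Mul(Add(j, N), Pow(Add(1922, 2716), -1)) = Mul(Add(-1927, -4433), Pow(Add(1922, 2716), -1)) = Mul(-6360, Pow(4638, -1)) = Mul(-6360, Rational(1, 4638)) = Rational(-1060, 773)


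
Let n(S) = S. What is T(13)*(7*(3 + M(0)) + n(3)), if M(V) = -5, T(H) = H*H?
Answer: -1859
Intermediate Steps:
T(H) = H²
T(13)*(7*(3 + M(0)) + n(3)) = 13²*(7*(3 - 5) + 3) = 169*(7*(-2) + 3) = 169*(-14 + 3) = 169*(-11) = -1859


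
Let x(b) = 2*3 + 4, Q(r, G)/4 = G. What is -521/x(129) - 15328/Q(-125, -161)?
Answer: -45561/1610 ≈ -28.299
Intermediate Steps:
Q(r, G) = 4*G
x(b) = 10 (x(b) = 6 + 4 = 10)
-521/x(129) - 15328/Q(-125, -161) = -521/10 - 15328/(4*(-161)) = -521*⅒ - 15328/(-644) = -521/10 - 15328*(-1/644) = -521/10 + 3832/161 = -45561/1610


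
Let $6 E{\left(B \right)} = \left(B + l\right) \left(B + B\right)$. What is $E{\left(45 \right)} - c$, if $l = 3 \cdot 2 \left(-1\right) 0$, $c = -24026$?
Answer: $24701$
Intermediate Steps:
$l = 0$ ($l = 3 \left(-2\right) 0 = \left(-6\right) 0 = 0$)
$E{\left(B \right)} = \frac{B^{2}}{3}$ ($E{\left(B \right)} = \frac{\left(B + 0\right) \left(B + B\right)}{6} = \frac{B 2 B}{6} = \frac{2 B^{2}}{6} = \frac{B^{2}}{3}$)
$E{\left(45 \right)} - c = \frac{45^{2}}{3} - -24026 = \frac{1}{3} \cdot 2025 + 24026 = 675 + 24026 = 24701$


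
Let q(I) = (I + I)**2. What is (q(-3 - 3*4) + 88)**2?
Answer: 976144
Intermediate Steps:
q(I) = 4*I**2 (q(I) = (2*I)**2 = 4*I**2)
(q(-3 - 3*4) + 88)**2 = (4*(-3 - 3*4)**2 + 88)**2 = (4*(-3 - 12)**2 + 88)**2 = (4*(-15)**2 + 88)**2 = (4*225 + 88)**2 = (900 + 88)**2 = 988**2 = 976144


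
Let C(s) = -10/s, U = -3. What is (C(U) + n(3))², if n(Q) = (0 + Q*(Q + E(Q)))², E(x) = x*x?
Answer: 15194404/9 ≈ 1.6883e+6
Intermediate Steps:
E(x) = x²
n(Q) = Q²*(Q + Q²)² (n(Q) = (0 + Q*(Q + Q²))² = (Q*(Q + Q²))² = Q²*(Q + Q²)²)
(C(U) + n(3))² = (-10/(-3) + 3⁴*(1 + 3)²)² = (-10*(-⅓) + 81*4²)² = (10/3 + 81*16)² = (10/3 + 1296)² = (3898/3)² = 15194404/9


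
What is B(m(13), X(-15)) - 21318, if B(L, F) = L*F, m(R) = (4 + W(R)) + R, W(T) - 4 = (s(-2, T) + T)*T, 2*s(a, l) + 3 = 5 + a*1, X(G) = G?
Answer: -24168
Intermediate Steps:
s(a, l) = 1 + a/2 (s(a, l) = -3/2 + (5 + a*1)/2 = -3/2 + (5 + a)/2 = -3/2 + (5/2 + a/2) = 1 + a/2)
W(T) = 4 + T² (W(T) = 4 + ((1 + (½)*(-2)) + T)*T = 4 + ((1 - 1) + T)*T = 4 + (0 + T)*T = 4 + T*T = 4 + T²)
m(R) = 8 + R + R² (m(R) = (4 + (4 + R²)) + R = (8 + R²) + R = 8 + R + R²)
B(L, F) = F*L
B(m(13), X(-15)) - 21318 = -15*(8 + 13 + 13²) - 21318 = -15*(8 + 13 + 169) - 21318 = -15*190 - 21318 = -2850 - 21318 = -24168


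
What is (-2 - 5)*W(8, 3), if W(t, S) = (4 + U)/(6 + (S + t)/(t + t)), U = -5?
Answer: 112/107 ≈ 1.0467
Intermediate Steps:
W(t, S) = -1/(6 + (S + t)/(2*t)) (W(t, S) = (4 - 5)/(6 + (S + t)/(t + t)) = -1/(6 + (S + t)/((2*t))) = -1/(6 + (S + t)*(1/(2*t))) = -1/(6 + (S + t)/(2*t)))
(-2 - 5)*W(8, 3) = (-2 - 5)*(-2*8/(3 + 13*8)) = -(-14)*8/(3 + 104) = -(-14)*8/107 = -7*(-16/107) = 112/107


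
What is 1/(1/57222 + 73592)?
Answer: 57222/4211081425 ≈ 1.3588e-5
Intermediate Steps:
1/(1/57222 + 73592) = 1/(4211081425/57222) = 57222/4211081425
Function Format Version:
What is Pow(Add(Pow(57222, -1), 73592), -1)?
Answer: Rational(57222, 4211081425) ≈ 1.3588e-5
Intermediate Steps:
Pow(Add(Pow(57222, -1), 73592), -1) = Pow(Add(Rational(1, 57222), 73592), -1) = Pow(Rational(4211081425, 57222), -1) = Rational(57222, 4211081425)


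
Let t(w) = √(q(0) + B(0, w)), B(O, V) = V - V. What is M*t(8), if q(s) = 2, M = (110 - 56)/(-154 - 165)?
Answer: -54*√2/319 ≈ -0.23940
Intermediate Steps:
B(O, V) = 0
M = -54/319 (M = 54/(-319) = 54*(-1/319) = -54/319 ≈ -0.16928)
t(w) = √2 (t(w) = √(2 + 0) = √2)
M*t(8) = -54*√2/319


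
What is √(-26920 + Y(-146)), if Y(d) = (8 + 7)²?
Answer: I*√26695 ≈ 163.39*I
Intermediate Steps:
Y(d) = 225 (Y(d) = 15² = 225)
√(-26920 + Y(-146)) = √(-26920 + 225) = √(-26695) = I*√26695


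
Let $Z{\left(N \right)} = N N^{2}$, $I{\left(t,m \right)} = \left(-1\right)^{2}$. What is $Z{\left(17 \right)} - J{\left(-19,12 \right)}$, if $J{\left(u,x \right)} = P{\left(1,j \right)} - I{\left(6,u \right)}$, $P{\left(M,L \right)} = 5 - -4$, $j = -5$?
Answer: $4905$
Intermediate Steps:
$I{\left(t,m \right)} = 1$
$Z{\left(N \right)} = N^{3}$
$P{\left(M,L \right)} = 9$ ($P{\left(M,L \right)} = 5 + 4 = 9$)
$J{\left(u,x \right)} = 8$ ($J{\left(u,x \right)} = 9 - 1 = 8$)
$Z{\left(17 \right)} - J{\left(-19,12 \right)} = 17^{3} - 8 = 4913 - 8 = 4905$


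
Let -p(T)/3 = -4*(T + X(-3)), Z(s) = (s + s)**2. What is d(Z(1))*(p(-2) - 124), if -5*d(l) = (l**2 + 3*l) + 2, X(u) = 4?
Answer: 600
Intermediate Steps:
Z(s) = 4*s**2 (Z(s) = (2*s)**2 = 4*s**2)
d(l) = -2/5 - 3*l/5 - l**2/5 (d(l) = -((l**2 + 3*l) + 2)/5 = -(2 + l**2 + 3*l)/5 = -2/5 - 3*l/5 - l**2/5)
p(T) = 48 + 12*T (p(T) = -(-12)*(T + 4) = -(-12)*(4 + T) = -3*(-16 - 4*T) = 48 + 12*T)
d(Z(1))*(p(-2) - 124) = (-2/5 - 12*1**2/5 - (4*1**2)**2/5)*((48 + 12*(-2)) - 124) = (-2/5 - 12/5 - (4*1)**2/5)*((48 - 24) - 124) = (-2/5 - 3/5*4 - 1/5*4**2)*(24 - 124) = (-2/5 - 12/5 - 1/5*16)*(-100) = (-2/5 - 12/5 - 16/5)*(-100) = -6*(-100) = 600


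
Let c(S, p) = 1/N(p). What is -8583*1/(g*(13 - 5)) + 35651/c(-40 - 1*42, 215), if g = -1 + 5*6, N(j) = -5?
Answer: -41363743/232 ≈ -1.7829e+5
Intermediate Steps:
g = 29 (g = -1 + 30 = 29)
c(S, p) = -1/5 (c(S, p) = 1/(-5) = -1/5)
-8583*1/(g*(13 - 5)) + 35651/c(-40 - 1*42, 215) = -8583*1/(29*(13 - 5)) + 35651/(-1/5) = -8583/(29*8) + 35651*(-5) = -8583/232 - 178255 = -41363743/232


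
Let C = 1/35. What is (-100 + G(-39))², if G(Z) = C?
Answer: 12243001/1225 ≈ 9994.3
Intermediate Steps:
C = 1/35 ≈ 0.028571
G(Z) = 1/35
(-100 + G(-39))² = (-100 + 1/35)² = (-3499/35)² = 12243001/1225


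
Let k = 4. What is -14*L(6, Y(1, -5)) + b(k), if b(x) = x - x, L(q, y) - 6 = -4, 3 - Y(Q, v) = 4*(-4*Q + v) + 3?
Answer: -28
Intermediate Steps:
Y(Q, v) = -4*v + 16*Q (Y(Q, v) = 3 - (4*(-4*Q + v) + 3) = 3 - (4*(v - 4*Q) + 3) = 3 - ((-16*Q + 4*v) + 3) = 3 - (3 - 16*Q + 4*v) = 3 + (-3 - 4*v + 16*Q) = -4*v + 16*Q)
L(q, y) = 2 (L(q, y) = 6 - 4 = 2)
b(x) = 0
-14*L(6, Y(1, -5)) + b(k) = -14*2 + 0 = -28 + 0 = -28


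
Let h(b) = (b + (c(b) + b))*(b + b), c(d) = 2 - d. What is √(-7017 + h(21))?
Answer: I*√6051 ≈ 77.788*I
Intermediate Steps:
h(b) = 2*b*(2 + b) (h(b) = (b + ((2 - b) + b))*(b + b) = (b + 2)*(2*b) = (2 + b)*(2*b) = 2*b*(2 + b))
√(-7017 + h(21)) = √(-7017 + 2*21*(2 + 21)) = √(-7017 + 2*21*23) = √(-7017 + 966) = √(-6051) = I*√6051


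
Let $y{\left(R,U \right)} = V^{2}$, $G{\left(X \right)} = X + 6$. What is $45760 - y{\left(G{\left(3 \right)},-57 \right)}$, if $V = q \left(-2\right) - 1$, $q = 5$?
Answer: $45639$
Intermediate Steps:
$G{\left(X \right)} = 6 + X$
$V = -11$ ($V = 5 \left(-2\right) - 1 = -10 - 1 = -11$)
$y{\left(R,U \right)} = 121$ ($y{\left(R,U \right)} = \left(-11\right)^{2} = 121$)
$45760 - y{\left(G{\left(3 \right)},-57 \right)} = 45760 - 121 = 45639$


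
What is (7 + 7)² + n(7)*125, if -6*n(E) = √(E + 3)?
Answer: 196 - 125*√10/6 ≈ 130.12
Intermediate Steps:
n(E) = -√(3 + E)/6 (n(E) = -√(E + 3)/6 = -√(3 + E)/6)
(7 + 7)² + n(7)*125 = (7 + 7)² - √(3 + 7)/6*125 = 14² - √10/6*125 = 196 - 125*√10/6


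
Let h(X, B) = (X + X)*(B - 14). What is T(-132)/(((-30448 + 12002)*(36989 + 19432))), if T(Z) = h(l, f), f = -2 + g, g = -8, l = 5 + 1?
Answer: 16/57818987 ≈ 2.7673e-7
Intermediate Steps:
l = 6
f = -10 (f = -2 - 8 = -10)
h(X, B) = 2*X*(-14 + B) (h(X, B) = (2*X)*(-14 + B) = 2*X*(-14 + B))
T(Z) = -288 (T(Z) = 2*6*(-14 - 10) = 2*6*(-24) = -288)
T(-132)/(((-30448 + 12002)*(36989 + 19432))) = -288*1/((-30448 + 12002)*(36989 + 19432)) = -288/((-18446*56421)) = -288/(-1040741766) = -288*(-1/1040741766) = 16/57818987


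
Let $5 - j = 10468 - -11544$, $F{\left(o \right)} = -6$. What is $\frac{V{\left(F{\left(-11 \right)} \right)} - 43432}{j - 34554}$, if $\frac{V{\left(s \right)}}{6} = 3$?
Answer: $\frac{43414}{56561} \approx 0.76756$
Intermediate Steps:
$j = -22007$ ($j = 5 - \left(10468 - -11544\right) = 5 - \left(10468 + 11544\right) = 5 - 22012 = -22007$)
$V{\left(s \right)} = 18$ ($V{\left(s \right)} = 6 \cdot 3 = 18$)
$\frac{V{\left(F{\left(-11 \right)} \right)} - 43432}{j - 34554} = \frac{18 - 43432}{-22007 - 34554} = - \frac{43414}{-56561} = \left(-43414\right) \left(- \frac{1}{56561}\right) = \frac{43414}{56561}$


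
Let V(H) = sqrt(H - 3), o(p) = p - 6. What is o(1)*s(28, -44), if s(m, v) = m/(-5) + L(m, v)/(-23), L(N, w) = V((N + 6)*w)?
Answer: 28 + 5*I*sqrt(1499)/23 ≈ 28.0 + 8.4167*I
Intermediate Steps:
o(p) = -6 + p
V(H) = sqrt(-3 + H)
L(N, w) = sqrt(-3 + w*(6 + N)) (L(N, w) = sqrt(-3 + (N + 6)*w) = sqrt(-3 + (6 + N)*w) = sqrt(-3 + w*(6 + N)))
s(m, v) = -m/5 - sqrt(-3 + v*(6 + m))/23 (s(m, v) = m/(-5) + sqrt(-3 + v*(6 + m))/(-23) = m*(-1/5) + sqrt(-3 + v*(6 + m))*(-1/23) = -m/5 - sqrt(-3 + v*(6 + m))/23)
o(1)*s(28, -44) = (-6 + 1)*(-1/5*28 - sqrt(-3 - 44*(6 + 28))/23) = -5*(-28/5 - sqrt(-3 - 44*34)/23) = -5*(-28/5 - sqrt(-3 - 1496)/23) = -5*(-28/5 - I*sqrt(1499)/23) = 28 + 5*I*sqrt(1499)/23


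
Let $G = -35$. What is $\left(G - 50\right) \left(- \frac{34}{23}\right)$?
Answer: $\frac{2890}{23} \approx 125.65$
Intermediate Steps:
$\left(G - 50\right) \left(- \frac{34}{23}\right) = \left(-35 - 50\right) \left(- \frac{34}{23}\right) = - 85 \left(\left(-34\right) \frac{1}{23}\right) = \left(-85\right) \left(- \frac{34}{23}\right) = \frac{2890}{23}$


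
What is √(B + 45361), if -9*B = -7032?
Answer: √415281/3 ≈ 214.81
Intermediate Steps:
B = 2344/3 (B = -⅑*(-7032) = 2344/3 ≈ 781.33)
√(B + 45361) = √(2344/3 + 45361) = √(138427/3) = √415281/3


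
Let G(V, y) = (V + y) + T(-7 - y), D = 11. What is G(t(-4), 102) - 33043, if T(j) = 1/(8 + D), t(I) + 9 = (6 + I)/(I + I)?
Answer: -2504215/76 ≈ -32950.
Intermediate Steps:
t(I) = -9 + (6 + I)/(2*I) (t(I) = -9 + (6 + I)/(I + I) = -9 + (6 + I)/((2*I)) = -9 + (6 + I)*(1/(2*I)) = -9 + (6 + I)/(2*I))
T(j) = 1/19 (T(j) = 1/(8 + 11) = 1/19)
G(V, y) = 1/19 + V + y (G(V, y) = (V + y) + 1/19 = 1/19 + V + y)
G(t(-4), 102) - 33043 = (1/19 + (-17/2 + 3/(-4)) + 102) - 33043 = (1/19 + (-17/2 + 3*(-1/4)) + 102) - 33043 = (1/19 + (-17/2 - 3/4) + 102) - 33043 = (1/19 - 37/4 + 102) - 33043 = 7053/76 - 33043 = -2504215/76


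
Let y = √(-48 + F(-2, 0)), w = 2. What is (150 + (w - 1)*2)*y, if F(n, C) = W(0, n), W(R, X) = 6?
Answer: 152*I*√42 ≈ 985.07*I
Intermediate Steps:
F(n, C) = 6
y = I*√42 (y = √(-48 + 6) = √(-42) = I*√42 ≈ 6.4807*I)
(150 + (w - 1)*2)*y = (150 + (2 - 1)*2)*(I*√42) = (150 + 1*2)*(I*√42) = (150 + 2)*(I*√42) = 152*(I*√42) = 152*I*√42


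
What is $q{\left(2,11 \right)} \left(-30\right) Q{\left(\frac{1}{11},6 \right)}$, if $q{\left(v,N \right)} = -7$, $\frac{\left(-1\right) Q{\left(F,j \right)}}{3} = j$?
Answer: $-3780$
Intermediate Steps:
$Q{\left(F,j \right)} = - 3 j$
$q{\left(2,11 \right)} \left(-30\right) Q{\left(\frac{1}{11},6 \right)} = \left(-7\right) \left(-30\right) \left(\left(-3\right) 6\right) = 210 \left(-18\right) = -3780$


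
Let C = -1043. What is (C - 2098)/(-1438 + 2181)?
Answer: -3141/743 ≈ -4.2275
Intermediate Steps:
(C - 2098)/(-1438 + 2181) = (-1043 - 2098)/(-1438 + 2181) = -3141/743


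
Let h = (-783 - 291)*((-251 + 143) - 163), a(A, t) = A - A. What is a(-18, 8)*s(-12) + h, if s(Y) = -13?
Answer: 291054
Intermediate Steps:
a(A, t) = 0
h = 291054 (h = -1074*(-108 - 163) = -1074*(-271) = 291054)
a(-18, 8)*s(-12) + h = 0*(-13) + 291054 = 0 + 291054 = 291054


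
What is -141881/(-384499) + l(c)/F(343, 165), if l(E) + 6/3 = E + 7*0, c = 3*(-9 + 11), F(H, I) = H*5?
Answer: 244863911/659415785 ≈ 0.37133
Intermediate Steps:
F(H, I) = 5*H
c = 6 (c = 3*2 = 6)
l(E) = -2 + E (l(E) = -2 + (E + 7*0) = -2 + (E + 0) = -2 + E)
-141881/(-384499) + l(c)/F(343, 165) = -141881/(-384499) + (-2 + 6)/((5*343)) = -141881*(-1/384499) + 4/1715 = 141881/384499 + 4*(1/1715) = 141881/384499 + 4/1715 = 244863911/659415785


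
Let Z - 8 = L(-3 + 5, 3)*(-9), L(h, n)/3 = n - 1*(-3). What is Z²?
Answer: 23716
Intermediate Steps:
L(h, n) = 9 + 3*n (L(h, n) = 3*(n - 1*(-3)) = 3*(n + 3) = 3*(3 + n) = 9 + 3*n)
Z = -154 (Z = 8 + (9 + 3*3)*(-9) = 8 + (9 + 9)*(-9) = 8 + 18*(-9) = 8 - 162 = -154)
Z² = (-154)² = 23716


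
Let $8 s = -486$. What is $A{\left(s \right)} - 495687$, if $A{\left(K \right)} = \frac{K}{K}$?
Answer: $-495686$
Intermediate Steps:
$s = - \frac{243}{4}$ ($s = \frac{1}{8} \left(-486\right) = - \frac{243}{4} \approx -60.75$)
$A{\left(K \right)} = 1$
$A{\left(s \right)} - 495687 = 1 - 495687 = -495686$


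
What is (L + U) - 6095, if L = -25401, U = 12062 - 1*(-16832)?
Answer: -2602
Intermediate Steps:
U = 28894 (U = 12062 + 16832 = 28894)
(L + U) - 6095 = (-25401 + 28894) - 6095 = 3493 - 6095 = -2602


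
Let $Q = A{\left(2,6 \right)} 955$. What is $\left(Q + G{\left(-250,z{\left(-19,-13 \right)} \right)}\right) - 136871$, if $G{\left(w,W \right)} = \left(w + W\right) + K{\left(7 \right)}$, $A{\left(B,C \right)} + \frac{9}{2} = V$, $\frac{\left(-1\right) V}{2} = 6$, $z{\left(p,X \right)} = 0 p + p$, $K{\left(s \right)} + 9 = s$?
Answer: $- \frac{305799}{2} \approx -1.529 \cdot 10^{5}$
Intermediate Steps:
$K{\left(s \right)} = -9 + s$
$z{\left(p,X \right)} = p$ ($z{\left(p,X \right)} = 0 + p = p$)
$V = -12$ ($V = \left(-2\right) 6 = -12$)
$A{\left(B,C \right)} = - \frac{33}{2}$ ($A{\left(B,C \right)} = - \frac{9}{2} - 12 = - \frac{33}{2}$)
$Q = - \frac{31515}{2}$ ($Q = \left(- \frac{33}{2}\right) 955 = - \frac{31515}{2} \approx -15758.0$)
$G{\left(w,W \right)} = -2 + W + w$ ($G{\left(w,W \right)} = \left(w + W\right) + \left(-9 + 7\right) = \left(W + w\right) - 2 = -2 + W + w$)
$\left(Q + G{\left(-250,z{\left(-19,-13 \right)} \right)}\right) - 136871 = \left(- \frac{31515}{2} - 271\right) - 136871 = - \frac{32057}{2} - 136871 = - \frac{305799}{2}$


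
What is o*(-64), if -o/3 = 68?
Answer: 13056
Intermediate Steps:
o = -204 (o = -3*68 = -204)
o*(-64) = -204*(-64) = 13056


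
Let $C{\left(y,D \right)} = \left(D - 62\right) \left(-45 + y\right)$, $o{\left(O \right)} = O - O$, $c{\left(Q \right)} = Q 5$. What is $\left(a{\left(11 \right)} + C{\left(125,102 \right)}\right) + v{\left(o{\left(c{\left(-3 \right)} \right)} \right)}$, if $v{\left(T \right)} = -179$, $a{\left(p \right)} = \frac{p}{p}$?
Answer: $3022$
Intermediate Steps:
$c{\left(Q \right)} = 5 Q$
$o{\left(O \right)} = 0$
$C{\left(y,D \right)} = \left(-62 + D\right) \left(-45 + y\right)$
$a{\left(p \right)} = 1$
$\left(a{\left(11 \right)} + C{\left(125,102 \right)}\right) + v{\left(o{\left(c{\left(-3 \right)} \right)} \right)} = \left(1 + \left(2790 - 7750 - 4590 + 102 \cdot 125\right)\right) - 179 = \left(1 + \left(2790 - 7750 - 4590 + 12750\right)\right) - 179 = \left(1 + 3200\right) - 179 = 3201 - 179 = 3022$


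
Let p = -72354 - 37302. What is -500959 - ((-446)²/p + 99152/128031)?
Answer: -586094402206045/1169947278 ≈ -5.0096e+5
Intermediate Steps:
p = -109656
-500959 - ((-446)²/p + 99152/128031) = -500959 - ((-446)²/(-109656) + 99152/128031) = -500959 - (198916*(-1/109656) + 99152*(1/128031)) = -500959 - (-49729/27414 + 99152/128031) = -500959 - 1*(-1216233557/1169947278) = -500959 + 1216233557/1169947278 = -586094402206045/1169947278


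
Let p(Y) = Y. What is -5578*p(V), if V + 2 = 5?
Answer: -16734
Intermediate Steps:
V = 3 (V = -2 + 5 = 3)
-5578*p(V) = -5578*3 = -16734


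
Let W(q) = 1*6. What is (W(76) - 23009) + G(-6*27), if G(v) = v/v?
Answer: -23002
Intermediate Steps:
G(v) = 1
W(q) = 6
(W(76) - 23009) + G(-6*27) = (6 - 23009) + 1 = -23003 + 1 = -23002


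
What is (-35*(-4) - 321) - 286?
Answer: -467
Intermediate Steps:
(-35*(-4) - 321) - 286 = (140 - 321) - 286 = -181 - 286 = -467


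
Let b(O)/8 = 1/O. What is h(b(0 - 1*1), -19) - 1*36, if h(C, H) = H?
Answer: -55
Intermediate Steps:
b(O) = 8/O (b(O) = 8*(1/O) = 8/O)
h(b(0 - 1*1), -19) - 1*36 = -19 - 1*36 = -19 - 36 = -55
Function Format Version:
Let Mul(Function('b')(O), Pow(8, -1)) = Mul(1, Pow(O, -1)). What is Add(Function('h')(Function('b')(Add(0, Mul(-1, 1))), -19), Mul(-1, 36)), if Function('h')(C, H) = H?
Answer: -55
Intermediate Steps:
Function('b')(O) = Mul(8, Pow(O, -1)) (Function('b')(O) = Mul(8, Mul(1, Pow(O, -1))) = Mul(8, Pow(O, -1)))
Add(Function('h')(Function('b')(Add(0, Mul(-1, 1))), -19), Mul(-1, 36)) = Add(-19, Mul(-1, 36)) = Add(-19, -36) = -55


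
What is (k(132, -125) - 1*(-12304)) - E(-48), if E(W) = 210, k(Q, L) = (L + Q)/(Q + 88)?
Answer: 2660687/220 ≈ 12094.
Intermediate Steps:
k(Q, L) = (L + Q)/(88 + Q)
(k(132, -125) - 1*(-12304)) - E(-48) = ((-125 + 132)/(88 + 132) - 1*(-12304)) - 1*210 = (7/220 + 12304) - 210 = 2706887/220 - 210 = 2660687/220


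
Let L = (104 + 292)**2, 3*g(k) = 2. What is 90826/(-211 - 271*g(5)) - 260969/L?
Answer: -43035548623/184258800 ≈ -233.56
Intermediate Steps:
g(k) = 2/3 (g(k) = (1/3)*2 = 2/3)
L = 156816 (L = 396**2 = 156816)
90826/(-211 - 271*g(5)) - 260969/L = 90826/(-211 - 271*2/3) - 260969/156816 = 90826/(-211 - 542/3) - 260969*1/156816 = 90826/(-1175/3) - 260969/156816 = 90826*(-3/1175) - 260969/156816 = -272478/1175 - 260969/156816 = -43035548623/184258800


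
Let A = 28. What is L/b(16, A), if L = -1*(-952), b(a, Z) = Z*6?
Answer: 17/3 ≈ 5.6667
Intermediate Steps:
b(a, Z) = 6*Z
L = 952
L/b(16, A) = 952/((6*28)) = 952/168 = 952*(1/168) = 17/3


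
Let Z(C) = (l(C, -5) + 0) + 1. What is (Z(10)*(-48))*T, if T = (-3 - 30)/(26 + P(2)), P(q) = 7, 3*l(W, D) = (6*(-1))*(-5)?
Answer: 528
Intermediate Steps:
l(W, D) = 10 (l(W, D) = ((6*(-1))*(-5))/3 = (-6*(-5))/3 = (1/3)*30 = 10)
T = -1 (T = (-3 - 30)/(26 + 7) = -33/33 = -33*1/33 = -1)
Z(C) = 11 (Z(C) = (10 + 0) + 1 = 10 + 1 = 11)
(Z(10)*(-48))*T = (11*(-48))*(-1) = -528*(-1) = 528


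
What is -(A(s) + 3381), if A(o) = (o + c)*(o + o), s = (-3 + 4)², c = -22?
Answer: -3339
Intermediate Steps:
s = 1 (s = 1² = 1)
A(o) = 2*o*(-22 + o) (A(o) = (o - 22)*(o + o) = (-22 + o)*(2*o) = 2*o*(-22 + o))
-(A(s) + 3381) = -(2*1*(-22 + 1) + 3381) = -(2*1*(-21) + 3381) = -(-42 + 3381) = -1*3339 = -3339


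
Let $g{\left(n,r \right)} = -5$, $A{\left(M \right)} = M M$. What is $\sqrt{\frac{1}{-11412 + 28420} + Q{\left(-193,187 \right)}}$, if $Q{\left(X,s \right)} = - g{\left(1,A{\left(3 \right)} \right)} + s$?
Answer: $\frac{\sqrt{3471265831}}{4252} \approx 13.856$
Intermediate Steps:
$A{\left(M \right)} = M^{2}$
$Q{\left(X,s \right)} = 5 + s$ ($Q{\left(X,s \right)} = \left(-1\right) \left(-5\right) + s = 5 + s$)
$\sqrt{\frac{1}{-11412 + 28420} + Q{\left(-193,187 \right)}} = \sqrt{\frac{1}{-11412 + 28420} + \left(5 + 187\right)} = \sqrt{\frac{1}{17008} + 192} = \sqrt{\frac{3265537}{17008}} = \frac{\sqrt{3471265831}}{4252}$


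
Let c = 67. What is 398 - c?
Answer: 331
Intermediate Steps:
398 - c = 398 - 1*67 = 398 - 67 = 331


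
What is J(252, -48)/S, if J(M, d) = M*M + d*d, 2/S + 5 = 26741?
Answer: 879721344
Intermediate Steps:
S = 1/13368 (S = 2/(-5 + 26741) = 2/26736 = 2*(1/26736) = 1/13368 ≈ 7.4805e-5)
J(M, d) = M**2 + d**2
J(252, -48)/S = (252**2 + (-48)**2)/(1/13368) = (63504 + 2304)*13368 = 65808*13368 = 879721344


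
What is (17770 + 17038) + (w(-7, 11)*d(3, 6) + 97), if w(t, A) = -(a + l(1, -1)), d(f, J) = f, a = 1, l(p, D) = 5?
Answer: 34887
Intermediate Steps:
w(t, A) = -6 (w(t, A) = -(1 + 5) = -1*6 = -6)
(17770 + 17038) + (w(-7, 11)*d(3, 6) + 97) = (17770 + 17038) + (-6*3 + 97) = 34808 + (-18 + 97) = 34808 + 79 = 34887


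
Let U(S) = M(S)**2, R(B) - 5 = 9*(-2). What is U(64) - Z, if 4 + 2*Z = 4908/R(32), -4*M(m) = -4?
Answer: 2493/13 ≈ 191.77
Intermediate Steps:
R(B) = -13 (R(B) = 5 + 9*(-2) = 5 - 18 = -13)
M(m) = 1 (M(m) = -1/4*(-4) = 1)
U(S) = 1 (U(S) = 1**2 = 1)
Z = -2480/13 (Z = -2 + (4908/(-13))/2 = -2 + (4908*(-1/13))/2 = -2 + (1/2)*(-4908/13) = -2 - 2454/13 = -2480/13 ≈ -190.77)
U(64) - Z = 1 - 1*(-2480/13) = 1 + 2480/13 = 2493/13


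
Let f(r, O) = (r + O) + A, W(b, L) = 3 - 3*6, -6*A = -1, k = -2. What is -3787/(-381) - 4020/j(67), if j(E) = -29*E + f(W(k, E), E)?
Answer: 10430647/864489 ≈ 12.066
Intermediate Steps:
A = ⅙ (A = -⅙*(-1) = ⅙ ≈ 0.16667)
W(b, L) = -15 (W(b, L) = 3 - 18 = -15)
f(r, O) = ⅙ + O + r (f(r, O) = (r + O) + ⅙ = (O + r) + ⅙ = ⅙ + O + r)
j(E) = -89/6 - 28*E (j(E) = -29*E + (⅙ + E - 15) = -29*E + (-89/6 + E) = -89/6 - 28*E)
-3787/(-381) - 4020/j(67) = -3787/(-381) - 4020/(-89/6 - 28*67) = -3787*(-1/381) - 4020/(-89/6 - 1876) = 3787/381 - 4020/(-11345/6) = 3787/381 - 4020*(-6/11345) = 3787/381 + 4824/2269 = 10430647/864489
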